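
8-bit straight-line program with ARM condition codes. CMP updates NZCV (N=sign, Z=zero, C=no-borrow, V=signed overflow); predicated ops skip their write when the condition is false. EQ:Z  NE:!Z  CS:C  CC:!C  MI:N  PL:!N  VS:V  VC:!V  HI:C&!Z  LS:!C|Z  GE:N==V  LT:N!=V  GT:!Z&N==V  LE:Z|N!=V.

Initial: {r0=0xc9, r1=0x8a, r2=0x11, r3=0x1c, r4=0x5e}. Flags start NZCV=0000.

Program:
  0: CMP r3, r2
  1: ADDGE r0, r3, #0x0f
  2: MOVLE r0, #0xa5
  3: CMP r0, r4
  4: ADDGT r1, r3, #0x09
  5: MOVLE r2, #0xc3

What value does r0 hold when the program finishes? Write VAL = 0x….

VAL = 0x2b

0: ✓ CMP  NZCV=0010
1: ✓ ADDGE  r0←0x2b
2: · MOVLE
3: ✓ CMP  NZCV=1000
4: · ADDGT
5: ✓ MOVLE  r2←0xc3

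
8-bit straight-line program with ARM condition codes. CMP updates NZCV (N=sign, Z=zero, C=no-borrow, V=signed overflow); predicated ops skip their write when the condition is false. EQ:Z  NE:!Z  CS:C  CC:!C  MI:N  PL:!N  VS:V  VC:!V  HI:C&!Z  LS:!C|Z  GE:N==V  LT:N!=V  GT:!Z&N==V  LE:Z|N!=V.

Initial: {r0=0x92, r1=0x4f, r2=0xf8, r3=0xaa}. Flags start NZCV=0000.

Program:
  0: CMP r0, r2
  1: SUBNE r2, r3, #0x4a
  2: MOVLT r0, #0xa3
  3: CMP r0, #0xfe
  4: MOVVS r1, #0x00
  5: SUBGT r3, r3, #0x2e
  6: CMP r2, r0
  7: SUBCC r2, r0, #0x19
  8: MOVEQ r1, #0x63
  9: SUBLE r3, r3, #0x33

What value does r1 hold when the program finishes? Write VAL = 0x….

0: ✓ CMP  NZCV=1000
1: ✓ SUBNE  r2←0x60
2: ✓ MOVLT  r0←0xa3
3: ✓ CMP  NZCV=1000
4: · MOVVS
5: · SUBGT
6: ✓ CMP  NZCV=1001
7: ✓ SUBCC  r2←0x8a
8: · MOVEQ
9: · SUBLE

VAL = 0x4f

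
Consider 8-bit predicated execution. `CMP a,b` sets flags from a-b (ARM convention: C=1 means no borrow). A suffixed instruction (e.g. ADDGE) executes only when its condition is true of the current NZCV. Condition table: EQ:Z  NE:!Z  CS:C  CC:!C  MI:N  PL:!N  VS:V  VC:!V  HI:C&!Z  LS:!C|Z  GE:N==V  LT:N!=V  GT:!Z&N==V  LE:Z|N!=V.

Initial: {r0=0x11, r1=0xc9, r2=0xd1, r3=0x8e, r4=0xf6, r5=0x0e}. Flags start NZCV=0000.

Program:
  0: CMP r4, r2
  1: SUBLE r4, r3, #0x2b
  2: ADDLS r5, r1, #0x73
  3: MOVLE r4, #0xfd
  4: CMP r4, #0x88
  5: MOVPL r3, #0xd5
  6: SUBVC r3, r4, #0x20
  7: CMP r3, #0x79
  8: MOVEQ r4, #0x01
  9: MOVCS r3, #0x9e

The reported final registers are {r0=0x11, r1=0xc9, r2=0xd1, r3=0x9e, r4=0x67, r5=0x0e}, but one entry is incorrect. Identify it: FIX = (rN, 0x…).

FIX = (r4, 0xf6)

[0] flags=0010 → (cmp)
[1] flags=0010 LE?F → skip
[2] flags=0010 LS?F → skip
[3] flags=0010 LE?F → skip
[4] flags=0010 → (cmp)
[5] flags=0010 PL?T → r3=0xd5
[6] flags=0010 VC?T → r3=0xd6
[7] flags=0011 → (cmp)
[8] flags=0011 EQ?F → skip
[9] flags=0011 CS?T → r3=0x9e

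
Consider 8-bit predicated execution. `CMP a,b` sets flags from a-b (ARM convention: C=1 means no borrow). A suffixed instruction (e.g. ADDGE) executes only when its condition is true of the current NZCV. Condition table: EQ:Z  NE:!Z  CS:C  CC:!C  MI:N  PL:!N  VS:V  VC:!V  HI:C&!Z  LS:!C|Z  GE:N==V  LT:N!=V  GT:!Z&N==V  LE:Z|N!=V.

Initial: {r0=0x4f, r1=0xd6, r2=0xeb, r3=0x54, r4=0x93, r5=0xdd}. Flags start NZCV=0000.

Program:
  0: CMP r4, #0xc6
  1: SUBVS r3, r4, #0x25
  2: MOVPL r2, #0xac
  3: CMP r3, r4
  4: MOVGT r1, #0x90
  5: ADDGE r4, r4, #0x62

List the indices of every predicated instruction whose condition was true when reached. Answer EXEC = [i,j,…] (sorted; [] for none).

EXEC = [4,5]

[0] flags=1000 → (cmp)
[1] flags=1000 VS?F → skip
[2] flags=1000 PL?F → skip
[3] flags=1001 → (cmp)
[4] flags=1001 GT?T → r1=0x90
[5] flags=1001 GE?T → r4=0xf5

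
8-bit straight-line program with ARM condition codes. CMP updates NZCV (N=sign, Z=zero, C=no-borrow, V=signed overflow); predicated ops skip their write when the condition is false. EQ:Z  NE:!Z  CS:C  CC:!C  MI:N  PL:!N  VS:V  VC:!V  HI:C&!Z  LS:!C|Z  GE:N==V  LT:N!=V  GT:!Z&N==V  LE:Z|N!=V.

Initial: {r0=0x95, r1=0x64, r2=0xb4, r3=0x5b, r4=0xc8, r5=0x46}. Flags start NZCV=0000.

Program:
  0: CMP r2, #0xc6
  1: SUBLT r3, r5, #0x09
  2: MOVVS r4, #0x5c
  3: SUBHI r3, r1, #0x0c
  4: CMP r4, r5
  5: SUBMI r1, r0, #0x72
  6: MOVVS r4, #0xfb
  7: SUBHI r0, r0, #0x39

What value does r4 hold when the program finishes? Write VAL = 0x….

VAL = 0xc8

[0] flags=1000 → (cmp)
[1] flags=1000 LT?T → r3=0x3d
[2] flags=1000 VS?F → skip
[3] flags=1000 HI?F → skip
[4] flags=1010 → (cmp)
[5] flags=1010 MI?T → r1=0x23
[6] flags=1010 VS?F → skip
[7] flags=1010 HI?T → r0=0x5c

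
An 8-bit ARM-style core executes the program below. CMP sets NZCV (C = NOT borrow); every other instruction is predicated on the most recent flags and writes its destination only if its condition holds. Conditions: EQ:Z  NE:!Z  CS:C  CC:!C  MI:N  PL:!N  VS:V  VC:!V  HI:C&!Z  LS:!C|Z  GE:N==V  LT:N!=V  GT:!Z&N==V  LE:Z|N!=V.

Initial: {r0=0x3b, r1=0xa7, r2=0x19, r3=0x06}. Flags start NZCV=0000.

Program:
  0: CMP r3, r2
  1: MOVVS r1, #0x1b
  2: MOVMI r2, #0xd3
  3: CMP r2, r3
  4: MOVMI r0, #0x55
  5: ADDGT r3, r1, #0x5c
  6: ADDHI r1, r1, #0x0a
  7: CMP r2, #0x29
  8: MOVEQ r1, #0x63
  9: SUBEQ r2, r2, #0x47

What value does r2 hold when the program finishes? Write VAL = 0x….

VAL = 0xd3

[0] flags=1000 → (cmp)
[1] flags=1000 VS?F → skip
[2] flags=1000 MI?T → r2=0xd3
[3] flags=1010 → (cmp)
[4] flags=1010 MI?T → r0=0x55
[5] flags=1010 GT?F → skip
[6] flags=1010 HI?T → r1=0xb1
[7] flags=1010 → (cmp)
[8] flags=1010 EQ?F → skip
[9] flags=1010 EQ?F → skip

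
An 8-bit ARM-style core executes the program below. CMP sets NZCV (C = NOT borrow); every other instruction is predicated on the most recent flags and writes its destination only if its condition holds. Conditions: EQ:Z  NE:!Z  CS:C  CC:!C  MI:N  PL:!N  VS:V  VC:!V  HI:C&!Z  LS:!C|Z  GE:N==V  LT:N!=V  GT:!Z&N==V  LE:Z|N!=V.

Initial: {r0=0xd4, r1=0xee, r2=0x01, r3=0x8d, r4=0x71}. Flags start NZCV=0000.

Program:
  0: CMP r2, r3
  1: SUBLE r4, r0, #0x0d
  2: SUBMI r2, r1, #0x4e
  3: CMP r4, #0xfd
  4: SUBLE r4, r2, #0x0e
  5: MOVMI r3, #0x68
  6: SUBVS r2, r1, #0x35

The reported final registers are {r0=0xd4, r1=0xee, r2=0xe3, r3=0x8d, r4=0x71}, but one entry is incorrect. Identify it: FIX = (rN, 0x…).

0: ✓ CMP  NZCV=0000
1: · SUBLE
2: · SUBMI
3: ✓ CMP  NZCV=0000
4: · SUBLE
5: · MOVMI
6: · SUBVS

FIX = (r2, 0x01)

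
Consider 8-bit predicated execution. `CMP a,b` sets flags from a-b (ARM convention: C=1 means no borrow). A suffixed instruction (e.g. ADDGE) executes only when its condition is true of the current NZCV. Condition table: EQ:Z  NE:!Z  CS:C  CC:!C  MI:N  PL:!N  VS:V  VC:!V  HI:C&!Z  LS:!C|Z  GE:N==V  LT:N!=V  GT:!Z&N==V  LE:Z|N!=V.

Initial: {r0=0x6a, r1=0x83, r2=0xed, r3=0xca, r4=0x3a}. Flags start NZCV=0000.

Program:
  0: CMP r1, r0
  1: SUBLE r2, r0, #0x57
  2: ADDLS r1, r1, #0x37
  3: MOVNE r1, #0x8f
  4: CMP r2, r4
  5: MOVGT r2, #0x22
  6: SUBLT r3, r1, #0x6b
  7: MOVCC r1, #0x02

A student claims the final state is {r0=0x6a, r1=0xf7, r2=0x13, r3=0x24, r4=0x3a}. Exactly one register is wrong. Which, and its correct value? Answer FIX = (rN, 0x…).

FIX = (r1, 0x02)

0: ✓ CMP  NZCV=0011
1: ✓ SUBLE  r2←0x13
2: · ADDLS
3: ✓ MOVNE  r1←0x8f
4: ✓ CMP  NZCV=1000
5: · MOVGT
6: ✓ SUBLT  r3←0x24
7: ✓ MOVCC  r1←0x02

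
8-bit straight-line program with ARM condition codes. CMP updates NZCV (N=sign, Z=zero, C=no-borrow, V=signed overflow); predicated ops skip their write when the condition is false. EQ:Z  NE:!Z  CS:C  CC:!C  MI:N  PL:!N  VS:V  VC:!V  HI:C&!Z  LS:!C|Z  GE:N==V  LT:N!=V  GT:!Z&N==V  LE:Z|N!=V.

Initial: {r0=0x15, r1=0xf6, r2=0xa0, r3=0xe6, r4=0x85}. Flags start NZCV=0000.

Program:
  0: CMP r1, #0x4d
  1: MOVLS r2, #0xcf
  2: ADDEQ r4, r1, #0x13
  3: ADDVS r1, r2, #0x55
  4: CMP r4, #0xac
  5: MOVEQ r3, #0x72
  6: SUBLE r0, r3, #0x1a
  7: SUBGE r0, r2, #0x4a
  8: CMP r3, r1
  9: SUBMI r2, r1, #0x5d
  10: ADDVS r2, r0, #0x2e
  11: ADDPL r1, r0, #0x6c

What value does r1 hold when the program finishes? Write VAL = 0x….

VAL = 0xf6

0: ✓ CMP  NZCV=1010
1: · MOVLS
2: · ADDEQ
3: · ADDVS
4: ✓ CMP  NZCV=1000
5: · MOVEQ
6: ✓ SUBLE  r0←0xcc
7: · SUBGE
8: ✓ CMP  NZCV=1000
9: ✓ SUBMI  r2←0x99
10: · ADDVS
11: · ADDPL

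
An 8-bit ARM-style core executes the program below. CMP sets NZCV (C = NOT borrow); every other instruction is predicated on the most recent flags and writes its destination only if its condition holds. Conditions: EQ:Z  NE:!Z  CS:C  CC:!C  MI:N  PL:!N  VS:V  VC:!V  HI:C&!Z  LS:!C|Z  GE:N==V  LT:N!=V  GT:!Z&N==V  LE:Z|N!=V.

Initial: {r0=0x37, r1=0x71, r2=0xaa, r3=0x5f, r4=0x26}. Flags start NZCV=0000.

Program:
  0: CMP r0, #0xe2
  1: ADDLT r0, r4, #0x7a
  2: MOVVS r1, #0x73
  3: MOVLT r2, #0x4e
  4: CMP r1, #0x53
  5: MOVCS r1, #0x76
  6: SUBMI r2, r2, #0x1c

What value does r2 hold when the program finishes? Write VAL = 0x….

VAL = 0xaa

0: ✓ CMP  NZCV=0000
1: · ADDLT
2: · MOVVS
3: · MOVLT
4: ✓ CMP  NZCV=0010
5: ✓ MOVCS  r1←0x76
6: · SUBMI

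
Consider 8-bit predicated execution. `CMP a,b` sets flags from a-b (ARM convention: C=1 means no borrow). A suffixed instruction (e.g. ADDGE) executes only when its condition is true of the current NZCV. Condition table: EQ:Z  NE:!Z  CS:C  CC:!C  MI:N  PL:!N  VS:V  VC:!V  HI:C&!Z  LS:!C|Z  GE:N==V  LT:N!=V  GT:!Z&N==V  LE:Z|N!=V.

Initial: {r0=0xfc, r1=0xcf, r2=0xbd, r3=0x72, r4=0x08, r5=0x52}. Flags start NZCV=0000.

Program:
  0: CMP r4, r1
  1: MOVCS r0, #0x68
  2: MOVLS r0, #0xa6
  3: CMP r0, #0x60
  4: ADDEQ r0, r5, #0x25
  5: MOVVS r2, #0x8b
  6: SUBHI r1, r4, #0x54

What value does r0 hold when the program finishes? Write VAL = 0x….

VAL = 0xa6

[0] flags=0000 → (cmp)
[1] flags=0000 CS?F → skip
[2] flags=0000 LS?T → r0=0xa6
[3] flags=0011 → (cmp)
[4] flags=0011 EQ?F → skip
[5] flags=0011 VS?T → r2=0x8b
[6] flags=0011 HI?T → r1=0xb4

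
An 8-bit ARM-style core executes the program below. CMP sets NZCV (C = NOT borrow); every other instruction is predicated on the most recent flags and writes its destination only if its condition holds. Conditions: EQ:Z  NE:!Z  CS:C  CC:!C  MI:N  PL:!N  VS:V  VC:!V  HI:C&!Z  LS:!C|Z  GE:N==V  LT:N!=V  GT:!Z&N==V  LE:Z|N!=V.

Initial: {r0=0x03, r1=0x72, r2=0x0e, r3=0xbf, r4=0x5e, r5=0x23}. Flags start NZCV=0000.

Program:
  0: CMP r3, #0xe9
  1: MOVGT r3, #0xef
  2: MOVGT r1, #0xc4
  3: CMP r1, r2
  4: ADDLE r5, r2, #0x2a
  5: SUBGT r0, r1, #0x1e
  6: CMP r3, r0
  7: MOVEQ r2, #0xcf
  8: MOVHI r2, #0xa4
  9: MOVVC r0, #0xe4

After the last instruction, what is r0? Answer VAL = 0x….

VAL = 0x54

0: ✓ CMP  NZCV=1000
1: · MOVGT
2: · MOVGT
3: ✓ CMP  NZCV=0010
4: · ADDLE
5: ✓ SUBGT  r0←0x54
6: ✓ CMP  NZCV=0011
7: · MOVEQ
8: ✓ MOVHI  r2←0xa4
9: · MOVVC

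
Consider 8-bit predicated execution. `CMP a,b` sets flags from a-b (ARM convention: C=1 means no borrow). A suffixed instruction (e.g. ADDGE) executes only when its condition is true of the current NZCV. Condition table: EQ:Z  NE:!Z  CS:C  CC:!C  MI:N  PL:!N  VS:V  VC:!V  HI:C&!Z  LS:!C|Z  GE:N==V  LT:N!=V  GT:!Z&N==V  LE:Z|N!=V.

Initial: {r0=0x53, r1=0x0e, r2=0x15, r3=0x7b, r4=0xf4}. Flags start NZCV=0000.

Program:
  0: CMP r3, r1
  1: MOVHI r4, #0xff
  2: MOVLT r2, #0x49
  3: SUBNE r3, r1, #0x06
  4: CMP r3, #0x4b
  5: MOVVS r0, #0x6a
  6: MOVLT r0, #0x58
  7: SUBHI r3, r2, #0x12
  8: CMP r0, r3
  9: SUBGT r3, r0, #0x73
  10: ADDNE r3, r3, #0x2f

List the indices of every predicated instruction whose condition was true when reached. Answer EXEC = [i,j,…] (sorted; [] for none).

EXEC = [1,3,6,9,10]

[0] flags=0010 → (cmp)
[1] flags=0010 HI?T → r4=0xff
[2] flags=0010 LT?F → skip
[3] flags=0010 NE?T → r3=0x08
[4] flags=1000 → (cmp)
[5] flags=1000 VS?F → skip
[6] flags=1000 LT?T → r0=0x58
[7] flags=1000 HI?F → skip
[8] flags=0010 → (cmp)
[9] flags=0010 GT?T → r3=0xe5
[10] flags=0010 NE?T → r3=0x14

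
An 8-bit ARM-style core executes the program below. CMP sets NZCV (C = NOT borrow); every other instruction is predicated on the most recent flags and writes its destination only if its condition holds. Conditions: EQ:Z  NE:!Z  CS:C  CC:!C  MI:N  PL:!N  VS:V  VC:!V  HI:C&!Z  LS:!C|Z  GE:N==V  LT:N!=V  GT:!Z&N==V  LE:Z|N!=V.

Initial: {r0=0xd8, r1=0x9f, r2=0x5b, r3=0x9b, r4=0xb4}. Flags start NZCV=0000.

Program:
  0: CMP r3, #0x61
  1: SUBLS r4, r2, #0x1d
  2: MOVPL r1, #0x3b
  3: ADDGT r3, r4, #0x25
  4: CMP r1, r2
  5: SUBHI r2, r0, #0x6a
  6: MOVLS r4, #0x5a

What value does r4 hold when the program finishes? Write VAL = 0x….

VAL = 0x5a

[0] flags=0011 → (cmp)
[1] flags=0011 LS?F → skip
[2] flags=0011 PL?T → r1=0x3b
[3] flags=0011 GT?F → skip
[4] flags=1000 → (cmp)
[5] flags=1000 HI?F → skip
[6] flags=1000 LS?T → r4=0x5a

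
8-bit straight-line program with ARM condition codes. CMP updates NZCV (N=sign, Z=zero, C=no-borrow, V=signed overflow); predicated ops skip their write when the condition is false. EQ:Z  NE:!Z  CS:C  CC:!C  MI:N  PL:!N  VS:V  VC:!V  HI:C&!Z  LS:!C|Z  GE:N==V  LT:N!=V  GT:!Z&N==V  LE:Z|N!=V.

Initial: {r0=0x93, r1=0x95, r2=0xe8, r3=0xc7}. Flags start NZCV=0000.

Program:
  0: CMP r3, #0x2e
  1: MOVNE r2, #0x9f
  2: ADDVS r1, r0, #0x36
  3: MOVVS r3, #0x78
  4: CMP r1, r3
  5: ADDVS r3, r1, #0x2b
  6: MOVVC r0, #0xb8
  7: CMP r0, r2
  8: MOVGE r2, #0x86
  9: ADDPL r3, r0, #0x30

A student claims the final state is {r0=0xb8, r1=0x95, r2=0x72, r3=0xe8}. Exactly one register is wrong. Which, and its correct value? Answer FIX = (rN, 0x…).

FIX = (r2, 0x86)

0: ✓ CMP  NZCV=1010
1: ✓ MOVNE  r2←0x9f
2: · ADDVS
3: · MOVVS
4: ✓ CMP  NZCV=1000
5: · ADDVS
6: ✓ MOVVC  r0←0xb8
7: ✓ CMP  NZCV=0010
8: ✓ MOVGE  r2←0x86
9: ✓ ADDPL  r3←0xe8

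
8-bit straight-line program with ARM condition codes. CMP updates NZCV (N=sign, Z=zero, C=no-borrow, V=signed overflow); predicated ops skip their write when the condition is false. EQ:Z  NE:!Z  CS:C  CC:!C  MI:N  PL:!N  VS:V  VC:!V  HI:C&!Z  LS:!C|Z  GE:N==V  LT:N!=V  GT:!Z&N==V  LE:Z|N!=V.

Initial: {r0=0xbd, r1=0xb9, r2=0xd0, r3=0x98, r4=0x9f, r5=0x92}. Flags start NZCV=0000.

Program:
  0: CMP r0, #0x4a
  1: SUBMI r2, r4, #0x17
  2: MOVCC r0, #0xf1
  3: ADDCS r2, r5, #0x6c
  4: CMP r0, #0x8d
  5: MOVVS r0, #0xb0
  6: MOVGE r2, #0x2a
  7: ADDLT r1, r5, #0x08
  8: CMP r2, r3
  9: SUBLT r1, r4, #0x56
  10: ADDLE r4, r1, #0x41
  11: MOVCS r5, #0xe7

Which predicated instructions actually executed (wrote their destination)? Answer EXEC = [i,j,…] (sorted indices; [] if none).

EXEC = [3,6]

0: ✓ CMP  NZCV=0011
1: · SUBMI
2: · MOVCC
3: ✓ ADDCS  r2←0xfe
4: ✓ CMP  NZCV=0010
5: · MOVVS
6: ✓ MOVGE  r2←0x2a
7: · ADDLT
8: ✓ CMP  NZCV=1001
9: · SUBLT
10: · ADDLE
11: · MOVCS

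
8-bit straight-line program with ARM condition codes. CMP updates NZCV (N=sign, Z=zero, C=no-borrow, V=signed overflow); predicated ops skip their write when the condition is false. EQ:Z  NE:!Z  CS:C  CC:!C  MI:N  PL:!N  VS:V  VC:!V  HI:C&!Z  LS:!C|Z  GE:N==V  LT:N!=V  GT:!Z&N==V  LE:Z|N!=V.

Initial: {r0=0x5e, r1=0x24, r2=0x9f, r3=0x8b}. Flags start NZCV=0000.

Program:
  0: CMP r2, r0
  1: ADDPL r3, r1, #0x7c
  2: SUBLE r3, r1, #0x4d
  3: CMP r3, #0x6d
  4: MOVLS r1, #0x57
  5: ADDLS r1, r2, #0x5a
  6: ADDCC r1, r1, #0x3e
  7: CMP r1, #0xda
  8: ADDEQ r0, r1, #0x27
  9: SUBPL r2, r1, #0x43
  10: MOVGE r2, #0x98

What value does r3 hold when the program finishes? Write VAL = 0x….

0: ✓ CMP  NZCV=0011
1: ✓ ADDPL  r3←0xa0
2: ✓ SUBLE  r3←0xd7
3: ✓ CMP  NZCV=0011
4: · MOVLS
5: · ADDLS
6: · ADDCC
7: ✓ CMP  NZCV=0000
8: · ADDEQ
9: ✓ SUBPL  r2←0xe1
10: ✓ MOVGE  r2←0x98

VAL = 0xd7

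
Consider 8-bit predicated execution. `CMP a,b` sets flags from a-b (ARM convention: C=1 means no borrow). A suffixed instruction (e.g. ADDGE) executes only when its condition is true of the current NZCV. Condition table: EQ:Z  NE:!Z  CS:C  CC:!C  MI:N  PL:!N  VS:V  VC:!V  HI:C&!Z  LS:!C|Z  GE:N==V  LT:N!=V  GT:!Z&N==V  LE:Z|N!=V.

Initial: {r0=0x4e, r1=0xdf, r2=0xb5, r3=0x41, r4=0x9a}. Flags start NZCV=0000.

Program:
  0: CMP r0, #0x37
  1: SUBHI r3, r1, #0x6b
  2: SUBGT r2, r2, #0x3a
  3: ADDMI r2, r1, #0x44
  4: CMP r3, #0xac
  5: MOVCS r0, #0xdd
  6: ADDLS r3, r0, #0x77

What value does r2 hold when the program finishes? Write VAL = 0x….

VAL = 0x7b

[0] flags=0010 → (cmp)
[1] flags=0010 HI?T → r3=0x74
[2] flags=0010 GT?T → r2=0x7b
[3] flags=0010 MI?F → skip
[4] flags=1001 → (cmp)
[5] flags=1001 CS?F → skip
[6] flags=1001 LS?T → r3=0xc5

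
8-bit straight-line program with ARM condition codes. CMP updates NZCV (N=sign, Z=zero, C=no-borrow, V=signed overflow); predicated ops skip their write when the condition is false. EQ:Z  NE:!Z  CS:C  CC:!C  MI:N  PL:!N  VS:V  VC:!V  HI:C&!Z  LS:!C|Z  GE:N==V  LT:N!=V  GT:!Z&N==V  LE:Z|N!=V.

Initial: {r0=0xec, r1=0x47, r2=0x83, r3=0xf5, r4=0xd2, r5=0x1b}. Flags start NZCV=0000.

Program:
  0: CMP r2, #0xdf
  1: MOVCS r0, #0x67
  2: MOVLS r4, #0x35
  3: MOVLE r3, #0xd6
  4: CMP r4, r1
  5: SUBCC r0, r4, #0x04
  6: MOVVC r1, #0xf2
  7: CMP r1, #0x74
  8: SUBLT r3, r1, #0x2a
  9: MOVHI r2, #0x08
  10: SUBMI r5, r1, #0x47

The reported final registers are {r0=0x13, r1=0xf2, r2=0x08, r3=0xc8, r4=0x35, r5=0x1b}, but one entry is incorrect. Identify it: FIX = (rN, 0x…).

0: ✓ CMP  NZCV=1000
1: · MOVCS
2: ✓ MOVLS  r4←0x35
3: ✓ MOVLE  r3←0xd6
4: ✓ CMP  NZCV=1000
5: ✓ SUBCC  r0←0x31
6: ✓ MOVVC  r1←0xf2
7: ✓ CMP  NZCV=0011
8: ✓ SUBLT  r3←0xc8
9: ✓ MOVHI  r2←0x08
10: · SUBMI

FIX = (r0, 0x31)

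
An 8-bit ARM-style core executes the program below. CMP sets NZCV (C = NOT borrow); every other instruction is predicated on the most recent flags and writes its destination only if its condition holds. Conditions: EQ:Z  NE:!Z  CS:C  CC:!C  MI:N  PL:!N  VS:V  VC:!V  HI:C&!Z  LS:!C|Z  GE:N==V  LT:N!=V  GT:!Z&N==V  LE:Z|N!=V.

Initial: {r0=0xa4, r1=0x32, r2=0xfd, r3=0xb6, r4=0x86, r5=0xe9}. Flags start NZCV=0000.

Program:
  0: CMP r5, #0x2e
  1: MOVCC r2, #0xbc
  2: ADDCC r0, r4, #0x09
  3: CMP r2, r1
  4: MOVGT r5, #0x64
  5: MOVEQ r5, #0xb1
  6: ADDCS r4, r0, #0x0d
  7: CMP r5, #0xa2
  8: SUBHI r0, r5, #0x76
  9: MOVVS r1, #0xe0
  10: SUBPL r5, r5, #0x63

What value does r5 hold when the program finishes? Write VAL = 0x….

[0] flags=1010 → (cmp)
[1] flags=1010 CC?F → skip
[2] flags=1010 CC?F → skip
[3] flags=1010 → (cmp)
[4] flags=1010 GT?F → skip
[5] flags=1010 EQ?F → skip
[6] flags=1010 CS?T → r4=0xb1
[7] flags=0010 → (cmp)
[8] flags=0010 HI?T → r0=0x73
[9] flags=0010 VS?F → skip
[10] flags=0010 PL?T → r5=0x86

VAL = 0x86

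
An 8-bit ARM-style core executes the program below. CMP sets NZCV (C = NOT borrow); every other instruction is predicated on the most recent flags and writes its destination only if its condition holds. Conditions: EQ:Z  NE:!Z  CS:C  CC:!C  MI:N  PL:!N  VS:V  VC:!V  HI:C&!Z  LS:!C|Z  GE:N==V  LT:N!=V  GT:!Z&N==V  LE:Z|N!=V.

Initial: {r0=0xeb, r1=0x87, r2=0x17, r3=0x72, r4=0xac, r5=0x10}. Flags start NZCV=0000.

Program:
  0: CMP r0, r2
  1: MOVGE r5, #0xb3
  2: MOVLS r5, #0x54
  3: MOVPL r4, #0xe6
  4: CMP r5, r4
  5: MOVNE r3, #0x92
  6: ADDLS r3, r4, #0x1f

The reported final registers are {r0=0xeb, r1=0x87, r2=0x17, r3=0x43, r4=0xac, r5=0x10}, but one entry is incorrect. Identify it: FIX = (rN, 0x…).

[0] flags=1010 → (cmp)
[1] flags=1010 GE?F → skip
[2] flags=1010 LS?F → skip
[3] flags=1010 PL?F → skip
[4] flags=0000 → (cmp)
[5] flags=0000 NE?T → r3=0x92
[6] flags=0000 LS?T → r3=0xcb

FIX = (r3, 0xcb)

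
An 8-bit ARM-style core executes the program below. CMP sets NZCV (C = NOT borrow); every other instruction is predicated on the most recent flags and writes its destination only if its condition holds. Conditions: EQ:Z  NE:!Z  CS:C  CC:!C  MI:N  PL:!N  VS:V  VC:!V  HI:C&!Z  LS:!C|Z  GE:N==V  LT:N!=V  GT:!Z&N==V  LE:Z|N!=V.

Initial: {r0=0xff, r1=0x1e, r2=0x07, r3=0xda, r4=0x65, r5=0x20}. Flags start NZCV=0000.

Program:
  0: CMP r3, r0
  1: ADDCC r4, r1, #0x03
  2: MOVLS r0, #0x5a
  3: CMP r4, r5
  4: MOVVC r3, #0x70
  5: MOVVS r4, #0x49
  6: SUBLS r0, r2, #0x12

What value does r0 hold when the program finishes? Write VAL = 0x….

VAL = 0x5a

0: ✓ CMP  NZCV=1000
1: ✓ ADDCC  r4←0x21
2: ✓ MOVLS  r0←0x5a
3: ✓ CMP  NZCV=0010
4: ✓ MOVVC  r3←0x70
5: · MOVVS
6: · SUBLS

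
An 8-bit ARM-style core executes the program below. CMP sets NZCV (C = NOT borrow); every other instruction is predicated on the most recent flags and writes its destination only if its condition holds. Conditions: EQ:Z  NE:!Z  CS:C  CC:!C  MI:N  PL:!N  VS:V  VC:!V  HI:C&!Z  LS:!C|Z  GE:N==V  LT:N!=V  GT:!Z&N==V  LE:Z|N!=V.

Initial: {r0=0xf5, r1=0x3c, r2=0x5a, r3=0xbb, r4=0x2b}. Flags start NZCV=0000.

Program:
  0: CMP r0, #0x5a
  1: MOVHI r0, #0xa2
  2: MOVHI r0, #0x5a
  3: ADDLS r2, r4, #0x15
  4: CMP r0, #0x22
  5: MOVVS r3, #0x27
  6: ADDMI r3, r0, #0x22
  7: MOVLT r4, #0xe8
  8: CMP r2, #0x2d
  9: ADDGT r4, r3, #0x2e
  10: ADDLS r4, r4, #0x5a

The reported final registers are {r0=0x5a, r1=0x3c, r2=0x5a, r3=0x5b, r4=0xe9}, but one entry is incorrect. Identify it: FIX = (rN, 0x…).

0: ✓ CMP  NZCV=1010
1: ✓ MOVHI  r0←0xa2
2: ✓ MOVHI  r0←0x5a
3: · ADDLS
4: ✓ CMP  NZCV=0010
5: · MOVVS
6: · ADDMI
7: · MOVLT
8: ✓ CMP  NZCV=0010
9: ✓ ADDGT  r4←0xe9
10: · ADDLS

FIX = (r3, 0xbb)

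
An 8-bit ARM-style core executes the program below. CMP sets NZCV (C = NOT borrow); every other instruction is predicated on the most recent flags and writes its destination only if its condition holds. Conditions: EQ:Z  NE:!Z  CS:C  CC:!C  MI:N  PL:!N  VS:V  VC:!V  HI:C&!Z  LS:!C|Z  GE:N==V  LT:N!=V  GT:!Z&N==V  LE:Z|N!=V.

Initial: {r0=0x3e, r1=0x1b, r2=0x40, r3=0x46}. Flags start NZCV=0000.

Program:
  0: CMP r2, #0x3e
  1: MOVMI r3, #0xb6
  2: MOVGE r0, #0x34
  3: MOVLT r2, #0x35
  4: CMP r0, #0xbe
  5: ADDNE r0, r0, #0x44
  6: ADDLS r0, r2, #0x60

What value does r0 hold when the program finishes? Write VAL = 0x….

VAL = 0xa0

[0] flags=0010 → (cmp)
[1] flags=0010 MI?F → skip
[2] flags=0010 GE?T → r0=0x34
[3] flags=0010 LT?F → skip
[4] flags=0000 → (cmp)
[5] flags=0000 NE?T → r0=0x78
[6] flags=0000 LS?T → r0=0xa0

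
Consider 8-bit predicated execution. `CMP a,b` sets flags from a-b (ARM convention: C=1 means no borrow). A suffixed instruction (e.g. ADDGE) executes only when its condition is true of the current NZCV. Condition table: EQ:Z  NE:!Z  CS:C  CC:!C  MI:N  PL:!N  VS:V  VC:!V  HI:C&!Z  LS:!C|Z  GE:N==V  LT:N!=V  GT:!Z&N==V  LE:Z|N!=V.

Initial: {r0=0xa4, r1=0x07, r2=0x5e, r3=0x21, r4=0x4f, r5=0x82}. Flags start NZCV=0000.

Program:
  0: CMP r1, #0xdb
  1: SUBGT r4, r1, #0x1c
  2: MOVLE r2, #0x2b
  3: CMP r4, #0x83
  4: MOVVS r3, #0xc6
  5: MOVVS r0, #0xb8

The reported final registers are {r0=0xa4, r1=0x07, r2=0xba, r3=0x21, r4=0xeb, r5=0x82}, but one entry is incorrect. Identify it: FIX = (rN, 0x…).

FIX = (r2, 0x5e)

[0] flags=0000 → (cmp)
[1] flags=0000 GT?T → r4=0xeb
[2] flags=0000 LE?F → skip
[3] flags=0010 → (cmp)
[4] flags=0010 VS?F → skip
[5] flags=0010 VS?F → skip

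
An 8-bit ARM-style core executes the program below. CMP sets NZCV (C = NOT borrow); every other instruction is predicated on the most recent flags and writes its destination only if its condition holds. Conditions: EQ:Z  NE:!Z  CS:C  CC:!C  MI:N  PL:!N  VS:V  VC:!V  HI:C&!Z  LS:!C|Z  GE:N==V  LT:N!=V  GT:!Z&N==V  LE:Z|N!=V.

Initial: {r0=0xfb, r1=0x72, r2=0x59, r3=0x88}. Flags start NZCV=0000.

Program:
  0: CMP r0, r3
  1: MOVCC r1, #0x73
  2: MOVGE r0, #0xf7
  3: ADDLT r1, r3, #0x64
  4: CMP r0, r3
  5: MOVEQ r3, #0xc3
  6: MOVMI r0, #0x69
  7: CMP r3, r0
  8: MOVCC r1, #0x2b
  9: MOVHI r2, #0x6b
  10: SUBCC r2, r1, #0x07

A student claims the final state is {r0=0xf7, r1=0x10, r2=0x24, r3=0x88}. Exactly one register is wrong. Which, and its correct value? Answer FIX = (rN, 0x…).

0: ✓ CMP  NZCV=0010
1: · MOVCC
2: ✓ MOVGE  r0←0xf7
3: · ADDLT
4: ✓ CMP  NZCV=0010
5: · MOVEQ
6: · MOVMI
7: ✓ CMP  NZCV=1000
8: ✓ MOVCC  r1←0x2b
9: · MOVHI
10: ✓ SUBCC  r2←0x24

FIX = (r1, 0x2b)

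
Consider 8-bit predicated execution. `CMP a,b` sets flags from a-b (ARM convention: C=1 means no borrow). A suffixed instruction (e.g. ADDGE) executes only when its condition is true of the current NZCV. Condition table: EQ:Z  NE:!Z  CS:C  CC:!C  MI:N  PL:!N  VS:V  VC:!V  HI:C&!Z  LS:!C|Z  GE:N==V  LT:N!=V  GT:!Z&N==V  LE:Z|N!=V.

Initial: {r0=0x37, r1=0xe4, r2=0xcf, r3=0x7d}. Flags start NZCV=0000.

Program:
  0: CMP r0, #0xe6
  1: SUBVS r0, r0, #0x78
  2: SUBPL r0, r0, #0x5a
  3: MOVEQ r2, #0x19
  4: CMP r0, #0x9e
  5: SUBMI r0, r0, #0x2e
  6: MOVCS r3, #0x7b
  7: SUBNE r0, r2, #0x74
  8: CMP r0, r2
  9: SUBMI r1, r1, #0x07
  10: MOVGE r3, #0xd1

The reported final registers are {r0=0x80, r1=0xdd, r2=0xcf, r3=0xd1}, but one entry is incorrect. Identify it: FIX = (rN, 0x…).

FIX = (r0, 0x5b)

0: ✓ CMP  NZCV=0000
1: · SUBVS
2: ✓ SUBPL  r0←0xdd
3: · MOVEQ
4: ✓ CMP  NZCV=0010
5: · SUBMI
6: ✓ MOVCS  r3←0x7b
7: ✓ SUBNE  r0←0x5b
8: ✓ CMP  NZCV=1001
9: ✓ SUBMI  r1←0xdd
10: ✓ MOVGE  r3←0xd1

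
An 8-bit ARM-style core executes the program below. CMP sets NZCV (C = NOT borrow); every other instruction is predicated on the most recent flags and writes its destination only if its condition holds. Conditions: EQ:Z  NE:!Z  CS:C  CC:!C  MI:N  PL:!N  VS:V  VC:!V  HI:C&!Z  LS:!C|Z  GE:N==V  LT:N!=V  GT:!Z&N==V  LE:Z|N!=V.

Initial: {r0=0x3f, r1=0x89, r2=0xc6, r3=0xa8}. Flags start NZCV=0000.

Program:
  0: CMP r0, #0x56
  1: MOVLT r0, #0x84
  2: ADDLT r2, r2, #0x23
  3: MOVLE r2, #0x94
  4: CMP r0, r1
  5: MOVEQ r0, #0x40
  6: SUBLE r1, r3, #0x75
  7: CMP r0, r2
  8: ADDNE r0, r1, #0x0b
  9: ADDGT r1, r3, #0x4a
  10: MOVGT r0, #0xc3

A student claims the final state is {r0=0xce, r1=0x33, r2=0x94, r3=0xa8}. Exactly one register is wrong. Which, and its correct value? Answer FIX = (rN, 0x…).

FIX = (r0, 0x3e)

[0] flags=1000 → (cmp)
[1] flags=1000 LT?T → r0=0x84
[2] flags=1000 LT?T → r2=0xe9
[3] flags=1000 LE?T → r2=0x94
[4] flags=1000 → (cmp)
[5] flags=1000 EQ?F → skip
[6] flags=1000 LE?T → r1=0x33
[7] flags=1000 → (cmp)
[8] flags=1000 NE?T → r0=0x3e
[9] flags=1000 GT?F → skip
[10] flags=1000 GT?F → skip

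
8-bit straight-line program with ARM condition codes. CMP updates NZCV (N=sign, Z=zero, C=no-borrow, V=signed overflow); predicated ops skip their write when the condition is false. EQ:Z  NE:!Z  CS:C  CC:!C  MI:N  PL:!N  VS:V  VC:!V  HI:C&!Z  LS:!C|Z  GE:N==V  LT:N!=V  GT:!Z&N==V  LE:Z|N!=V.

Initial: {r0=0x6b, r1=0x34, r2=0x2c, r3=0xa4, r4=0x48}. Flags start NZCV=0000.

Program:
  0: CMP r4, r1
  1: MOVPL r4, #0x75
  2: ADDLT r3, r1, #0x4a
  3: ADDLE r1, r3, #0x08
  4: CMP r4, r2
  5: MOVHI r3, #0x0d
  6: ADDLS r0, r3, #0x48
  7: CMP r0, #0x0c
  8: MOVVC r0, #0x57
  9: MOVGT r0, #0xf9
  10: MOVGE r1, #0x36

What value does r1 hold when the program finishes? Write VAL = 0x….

VAL = 0x36

0: ✓ CMP  NZCV=0010
1: ✓ MOVPL  r4←0x75
2: · ADDLT
3: · ADDLE
4: ✓ CMP  NZCV=0010
5: ✓ MOVHI  r3←0x0d
6: · ADDLS
7: ✓ CMP  NZCV=0010
8: ✓ MOVVC  r0←0x57
9: ✓ MOVGT  r0←0xf9
10: ✓ MOVGE  r1←0x36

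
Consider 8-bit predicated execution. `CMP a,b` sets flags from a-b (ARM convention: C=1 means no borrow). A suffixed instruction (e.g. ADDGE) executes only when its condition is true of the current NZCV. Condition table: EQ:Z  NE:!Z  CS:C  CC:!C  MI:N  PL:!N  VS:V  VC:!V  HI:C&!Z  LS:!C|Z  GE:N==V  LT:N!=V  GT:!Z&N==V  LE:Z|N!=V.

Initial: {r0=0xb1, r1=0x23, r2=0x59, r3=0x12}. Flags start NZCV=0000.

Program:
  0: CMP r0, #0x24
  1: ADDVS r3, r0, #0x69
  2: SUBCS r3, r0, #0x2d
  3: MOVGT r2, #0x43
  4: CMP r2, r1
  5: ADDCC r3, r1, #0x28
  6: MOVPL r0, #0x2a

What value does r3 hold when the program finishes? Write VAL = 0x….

[0] flags=1010 → (cmp)
[1] flags=1010 VS?F → skip
[2] flags=1010 CS?T → r3=0x84
[3] flags=1010 GT?F → skip
[4] flags=0010 → (cmp)
[5] flags=0010 CC?F → skip
[6] flags=0010 PL?T → r0=0x2a

VAL = 0x84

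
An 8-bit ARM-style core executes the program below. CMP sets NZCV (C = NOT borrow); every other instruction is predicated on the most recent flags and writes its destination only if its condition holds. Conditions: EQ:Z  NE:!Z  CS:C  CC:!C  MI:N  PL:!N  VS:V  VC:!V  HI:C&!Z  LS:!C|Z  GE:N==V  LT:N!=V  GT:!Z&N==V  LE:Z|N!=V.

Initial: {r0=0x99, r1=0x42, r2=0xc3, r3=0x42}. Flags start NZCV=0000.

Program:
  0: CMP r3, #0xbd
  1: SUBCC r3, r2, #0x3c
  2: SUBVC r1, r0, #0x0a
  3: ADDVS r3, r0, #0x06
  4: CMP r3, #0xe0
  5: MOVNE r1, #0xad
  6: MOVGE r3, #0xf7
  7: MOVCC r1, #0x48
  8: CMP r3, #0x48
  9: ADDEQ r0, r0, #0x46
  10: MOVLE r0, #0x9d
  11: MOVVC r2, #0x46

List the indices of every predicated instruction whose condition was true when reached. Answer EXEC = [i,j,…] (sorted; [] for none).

EXEC = [1,3,5,7,10]

[0] flags=1001 → (cmp)
[1] flags=1001 CC?T → r3=0x87
[2] flags=1001 VC?F → skip
[3] flags=1001 VS?T → r3=0x9f
[4] flags=1000 → (cmp)
[5] flags=1000 NE?T → r1=0xad
[6] flags=1000 GE?F → skip
[7] flags=1000 CC?T → r1=0x48
[8] flags=0011 → (cmp)
[9] flags=0011 EQ?F → skip
[10] flags=0011 LE?T → r0=0x9d
[11] flags=0011 VC?F → skip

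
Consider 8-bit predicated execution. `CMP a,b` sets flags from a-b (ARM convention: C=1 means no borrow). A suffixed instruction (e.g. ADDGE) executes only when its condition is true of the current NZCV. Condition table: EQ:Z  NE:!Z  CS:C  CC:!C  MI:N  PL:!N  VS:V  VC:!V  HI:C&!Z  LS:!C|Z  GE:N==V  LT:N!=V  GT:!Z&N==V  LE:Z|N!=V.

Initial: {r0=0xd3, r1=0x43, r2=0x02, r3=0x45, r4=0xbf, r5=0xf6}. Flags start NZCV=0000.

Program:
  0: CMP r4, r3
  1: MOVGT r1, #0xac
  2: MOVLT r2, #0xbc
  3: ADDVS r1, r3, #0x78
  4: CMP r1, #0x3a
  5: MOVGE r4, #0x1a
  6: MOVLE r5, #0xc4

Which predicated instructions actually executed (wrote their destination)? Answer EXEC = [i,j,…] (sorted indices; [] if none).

EXEC = [2,3,6]

0: ✓ CMP  NZCV=0011
1: · MOVGT
2: ✓ MOVLT  r2←0xbc
3: ✓ ADDVS  r1←0xbd
4: ✓ CMP  NZCV=1010
5: · MOVGE
6: ✓ MOVLE  r5←0xc4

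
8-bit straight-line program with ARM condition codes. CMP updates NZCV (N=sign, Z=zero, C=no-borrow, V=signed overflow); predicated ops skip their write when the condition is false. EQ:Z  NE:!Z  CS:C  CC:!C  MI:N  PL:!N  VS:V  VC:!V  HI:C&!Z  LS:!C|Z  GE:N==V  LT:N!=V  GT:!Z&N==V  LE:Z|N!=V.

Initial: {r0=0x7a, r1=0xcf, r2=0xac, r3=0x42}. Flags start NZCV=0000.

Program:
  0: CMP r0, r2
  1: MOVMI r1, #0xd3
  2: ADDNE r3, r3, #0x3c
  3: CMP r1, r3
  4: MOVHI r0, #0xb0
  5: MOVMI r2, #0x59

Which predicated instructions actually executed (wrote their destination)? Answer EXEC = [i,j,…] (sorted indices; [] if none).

EXEC = [1,2,4]

0: ✓ CMP  NZCV=1001
1: ✓ MOVMI  r1←0xd3
2: ✓ ADDNE  r3←0x7e
3: ✓ CMP  NZCV=0011
4: ✓ MOVHI  r0←0xb0
5: · MOVMI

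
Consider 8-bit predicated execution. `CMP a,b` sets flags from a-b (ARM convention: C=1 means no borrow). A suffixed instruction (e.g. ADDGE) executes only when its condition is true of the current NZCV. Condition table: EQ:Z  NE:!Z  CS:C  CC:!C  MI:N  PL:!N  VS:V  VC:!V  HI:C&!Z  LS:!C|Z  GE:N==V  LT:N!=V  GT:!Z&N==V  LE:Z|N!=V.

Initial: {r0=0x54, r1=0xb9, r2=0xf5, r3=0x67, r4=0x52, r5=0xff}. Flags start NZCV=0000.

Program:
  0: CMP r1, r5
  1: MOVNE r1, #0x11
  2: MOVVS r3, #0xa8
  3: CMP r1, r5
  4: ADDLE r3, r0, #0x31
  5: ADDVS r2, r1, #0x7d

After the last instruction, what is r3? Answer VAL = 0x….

[0] flags=1000 → (cmp)
[1] flags=1000 NE?T → r1=0x11
[2] flags=1000 VS?F → skip
[3] flags=0000 → (cmp)
[4] flags=0000 LE?F → skip
[5] flags=0000 VS?F → skip

VAL = 0x67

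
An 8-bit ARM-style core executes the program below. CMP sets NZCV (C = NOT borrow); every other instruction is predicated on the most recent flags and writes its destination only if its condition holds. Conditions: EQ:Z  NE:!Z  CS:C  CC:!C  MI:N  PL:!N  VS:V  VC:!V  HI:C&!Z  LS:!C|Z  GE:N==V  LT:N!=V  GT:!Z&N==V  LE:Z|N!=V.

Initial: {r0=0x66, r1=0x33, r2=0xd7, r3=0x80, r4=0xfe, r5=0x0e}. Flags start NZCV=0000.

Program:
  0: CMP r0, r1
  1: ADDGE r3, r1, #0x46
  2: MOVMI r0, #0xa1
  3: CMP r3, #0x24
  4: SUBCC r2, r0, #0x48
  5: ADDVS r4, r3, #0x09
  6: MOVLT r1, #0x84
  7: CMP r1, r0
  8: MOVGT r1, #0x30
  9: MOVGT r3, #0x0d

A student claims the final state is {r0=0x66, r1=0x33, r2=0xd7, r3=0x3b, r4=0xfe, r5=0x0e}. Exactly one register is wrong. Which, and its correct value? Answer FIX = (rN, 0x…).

[0] flags=0010 → (cmp)
[1] flags=0010 GE?T → r3=0x79
[2] flags=0010 MI?F → skip
[3] flags=0010 → (cmp)
[4] flags=0010 CC?F → skip
[5] flags=0010 VS?F → skip
[6] flags=0010 LT?F → skip
[7] flags=1000 → (cmp)
[8] flags=1000 GT?F → skip
[9] flags=1000 GT?F → skip

FIX = (r3, 0x79)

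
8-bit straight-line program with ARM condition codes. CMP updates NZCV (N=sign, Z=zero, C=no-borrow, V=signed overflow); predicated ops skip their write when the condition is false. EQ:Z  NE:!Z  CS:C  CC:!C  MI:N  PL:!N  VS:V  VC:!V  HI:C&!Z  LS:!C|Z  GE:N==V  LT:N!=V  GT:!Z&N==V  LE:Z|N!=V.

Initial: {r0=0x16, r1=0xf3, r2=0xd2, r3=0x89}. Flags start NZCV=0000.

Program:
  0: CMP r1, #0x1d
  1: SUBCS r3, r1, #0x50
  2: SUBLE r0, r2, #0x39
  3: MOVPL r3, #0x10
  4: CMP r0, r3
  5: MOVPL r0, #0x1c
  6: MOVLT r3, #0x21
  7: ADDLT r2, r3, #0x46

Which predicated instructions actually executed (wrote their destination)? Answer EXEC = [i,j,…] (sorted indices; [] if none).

EXEC = [1,2,6,7]

0: ✓ CMP  NZCV=1010
1: ✓ SUBCS  r3←0xa3
2: ✓ SUBLE  r0←0x99
3: · MOVPL
4: ✓ CMP  NZCV=1000
5: · MOVPL
6: ✓ MOVLT  r3←0x21
7: ✓ ADDLT  r2←0x67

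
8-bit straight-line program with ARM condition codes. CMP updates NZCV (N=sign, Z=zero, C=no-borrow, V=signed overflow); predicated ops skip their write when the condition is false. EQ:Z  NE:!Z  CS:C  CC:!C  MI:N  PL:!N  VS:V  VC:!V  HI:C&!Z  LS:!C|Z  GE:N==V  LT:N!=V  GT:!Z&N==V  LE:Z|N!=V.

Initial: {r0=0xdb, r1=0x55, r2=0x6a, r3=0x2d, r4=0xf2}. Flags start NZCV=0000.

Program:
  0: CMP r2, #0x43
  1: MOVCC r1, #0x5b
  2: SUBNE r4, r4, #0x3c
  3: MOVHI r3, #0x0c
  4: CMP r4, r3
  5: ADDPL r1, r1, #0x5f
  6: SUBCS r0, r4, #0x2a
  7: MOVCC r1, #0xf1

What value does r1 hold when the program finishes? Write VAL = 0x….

VAL = 0x55

0: ✓ CMP  NZCV=0010
1: · MOVCC
2: ✓ SUBNE  r4←0xb6
3: ✓ MOVHI  r3←0x0c
4: ✓ CMP  NZCV=1010
5: · ADDPL
6: ✓ SUBCS  r0←0x8c
7: · MOVCC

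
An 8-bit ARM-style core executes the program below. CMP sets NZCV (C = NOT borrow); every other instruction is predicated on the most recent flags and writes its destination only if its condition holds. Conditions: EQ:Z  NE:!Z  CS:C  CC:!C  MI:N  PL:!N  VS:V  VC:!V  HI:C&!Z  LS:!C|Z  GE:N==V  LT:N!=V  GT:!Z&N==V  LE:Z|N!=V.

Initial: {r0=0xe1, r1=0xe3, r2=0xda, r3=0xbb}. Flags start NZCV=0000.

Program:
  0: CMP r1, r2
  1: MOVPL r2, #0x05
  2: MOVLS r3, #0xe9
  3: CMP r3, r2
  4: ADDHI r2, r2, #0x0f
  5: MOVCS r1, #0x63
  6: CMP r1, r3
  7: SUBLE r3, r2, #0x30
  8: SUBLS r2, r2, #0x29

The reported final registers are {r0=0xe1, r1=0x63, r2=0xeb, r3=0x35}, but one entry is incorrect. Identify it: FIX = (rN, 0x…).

FIX = (r3, 0xbb)

0: ✓ CMP  NZCV=0010
1: ✓ MOVPL  r2←0x05
2: · MOVLS
3: ✓ CMP  NZCV=1010
4: ✓ ADDHI  r2←0x14
5: ✓ MOVCS  r1←0x63
6: ✓ CMP  NZCV=1001
7: · SUBLE
8: ✓ SUBLS  r2←0xeb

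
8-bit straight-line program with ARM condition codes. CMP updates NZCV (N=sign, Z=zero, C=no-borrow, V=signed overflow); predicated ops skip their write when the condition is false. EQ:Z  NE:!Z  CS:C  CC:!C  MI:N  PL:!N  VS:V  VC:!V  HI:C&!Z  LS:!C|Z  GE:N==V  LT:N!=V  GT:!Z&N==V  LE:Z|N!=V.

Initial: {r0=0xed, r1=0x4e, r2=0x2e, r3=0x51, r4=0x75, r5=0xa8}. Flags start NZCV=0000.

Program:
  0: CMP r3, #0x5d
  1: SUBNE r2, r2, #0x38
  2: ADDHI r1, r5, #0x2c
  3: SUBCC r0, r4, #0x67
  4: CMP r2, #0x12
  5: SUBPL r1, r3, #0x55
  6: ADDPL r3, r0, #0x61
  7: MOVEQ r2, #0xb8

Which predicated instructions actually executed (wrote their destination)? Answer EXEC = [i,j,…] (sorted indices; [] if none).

0: ✓ CMP  NZCV=1000
1: ✓ SUBNE  r2←0xf6
2: · ADDHI
3: ✓ SUBCC  r0←0x0e
4: ✓ CMP  NZCV=1010
5: · SUBPL
6: · ADDPL
7: · MOVEQ

EXEC = [1,3]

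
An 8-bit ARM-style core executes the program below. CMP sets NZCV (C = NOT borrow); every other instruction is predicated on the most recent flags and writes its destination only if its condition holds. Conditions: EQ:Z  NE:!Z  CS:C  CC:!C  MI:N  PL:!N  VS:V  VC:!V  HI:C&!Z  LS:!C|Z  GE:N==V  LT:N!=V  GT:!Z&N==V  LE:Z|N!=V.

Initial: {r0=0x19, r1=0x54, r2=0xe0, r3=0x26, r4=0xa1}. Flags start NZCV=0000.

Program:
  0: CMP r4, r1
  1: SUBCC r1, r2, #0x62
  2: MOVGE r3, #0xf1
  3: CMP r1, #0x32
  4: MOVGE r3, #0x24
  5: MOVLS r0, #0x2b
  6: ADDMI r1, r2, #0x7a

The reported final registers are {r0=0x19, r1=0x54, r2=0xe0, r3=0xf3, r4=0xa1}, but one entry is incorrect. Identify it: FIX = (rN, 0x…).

[0] flags=0011 → (cmp)
[1] flags=0011 CC?F → skip
[2] flags=0011 GE?F → skip
[3] flags=0010 → (cmp)
[4] flags=0010 GE?T → r3=0x24
[5] flags=0010 LS?F → skip
[6] flags=0010 MI?F → skip

FIX = (r3, 0x24)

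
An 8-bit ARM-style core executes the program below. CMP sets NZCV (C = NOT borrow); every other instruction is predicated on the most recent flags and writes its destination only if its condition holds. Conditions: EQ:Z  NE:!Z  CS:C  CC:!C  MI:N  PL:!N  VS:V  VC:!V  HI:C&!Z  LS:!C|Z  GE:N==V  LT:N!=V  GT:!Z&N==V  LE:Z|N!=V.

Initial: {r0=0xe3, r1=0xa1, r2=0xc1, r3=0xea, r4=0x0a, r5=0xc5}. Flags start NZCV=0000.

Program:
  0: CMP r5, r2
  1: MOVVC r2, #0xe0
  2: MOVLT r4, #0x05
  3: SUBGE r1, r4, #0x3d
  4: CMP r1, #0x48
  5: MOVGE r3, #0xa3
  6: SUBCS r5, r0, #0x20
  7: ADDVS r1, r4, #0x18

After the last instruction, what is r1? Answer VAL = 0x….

VAL = 0xcd

[0] flags=0010 → (cmp)
[1] flags=0010 VC?T → r2=0xe0
[2] flags=0010 LT?F → skip
[3] flags=0010 GE?T → r1=0xcd
[4] flags=1010 → (cmp)
[5] flags=1010 GE?F → skip
[6] flags=1010 CS?T → r5=0xc3
[7] flags=1010 VS?F → skip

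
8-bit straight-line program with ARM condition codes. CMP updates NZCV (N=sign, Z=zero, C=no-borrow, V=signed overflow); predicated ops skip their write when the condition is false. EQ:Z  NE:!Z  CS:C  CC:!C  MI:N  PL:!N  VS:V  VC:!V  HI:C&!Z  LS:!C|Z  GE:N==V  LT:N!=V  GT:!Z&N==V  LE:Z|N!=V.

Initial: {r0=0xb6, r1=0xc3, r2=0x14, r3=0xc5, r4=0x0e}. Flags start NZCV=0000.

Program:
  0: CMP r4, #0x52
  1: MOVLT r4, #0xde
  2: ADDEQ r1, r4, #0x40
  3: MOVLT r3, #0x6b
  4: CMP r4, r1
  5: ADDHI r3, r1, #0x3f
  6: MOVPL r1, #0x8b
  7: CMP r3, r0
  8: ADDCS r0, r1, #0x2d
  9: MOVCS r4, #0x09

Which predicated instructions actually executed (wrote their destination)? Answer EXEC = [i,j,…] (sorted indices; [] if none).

EXEC = [1,3,5,6]

0: ✓ CMP  NZCV=1000
1: ✓ MOVLT  r4←0xde
2: · ADDEQ
3: ✓ MOVLT  r3←0x6b
4: ✓ CMP  NZCV=0010
5: ✓ ADDHI  r3←0x02
6: ✓ MOVPL  r1←0x8b
7: ✓ CMP  NZCV=0000
8: · ADDCS
9: · MOVCS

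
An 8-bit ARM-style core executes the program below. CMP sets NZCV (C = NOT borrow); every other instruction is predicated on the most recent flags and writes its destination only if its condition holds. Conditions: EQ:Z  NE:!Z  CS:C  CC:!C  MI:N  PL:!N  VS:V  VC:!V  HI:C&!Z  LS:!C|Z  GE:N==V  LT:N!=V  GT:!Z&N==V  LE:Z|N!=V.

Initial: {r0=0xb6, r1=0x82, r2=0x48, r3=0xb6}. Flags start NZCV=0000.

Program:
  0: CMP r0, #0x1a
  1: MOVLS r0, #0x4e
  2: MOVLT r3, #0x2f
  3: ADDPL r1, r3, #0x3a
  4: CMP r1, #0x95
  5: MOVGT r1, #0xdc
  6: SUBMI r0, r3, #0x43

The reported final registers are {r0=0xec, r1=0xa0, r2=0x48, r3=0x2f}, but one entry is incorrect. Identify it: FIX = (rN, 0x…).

[0] flags=1010 → (cmp)
[1] flags=1010 LS?F → skip
[2] flags=1010 LT?T → r3=0x2f
[3] flags=1010 PL?F → skip
[4] flags=1000 → (cmp)
[5] flags=1000 GT?F → skip
[6] flags=1000 MI?T → r0=0xec

FIX = (r1, 0x82)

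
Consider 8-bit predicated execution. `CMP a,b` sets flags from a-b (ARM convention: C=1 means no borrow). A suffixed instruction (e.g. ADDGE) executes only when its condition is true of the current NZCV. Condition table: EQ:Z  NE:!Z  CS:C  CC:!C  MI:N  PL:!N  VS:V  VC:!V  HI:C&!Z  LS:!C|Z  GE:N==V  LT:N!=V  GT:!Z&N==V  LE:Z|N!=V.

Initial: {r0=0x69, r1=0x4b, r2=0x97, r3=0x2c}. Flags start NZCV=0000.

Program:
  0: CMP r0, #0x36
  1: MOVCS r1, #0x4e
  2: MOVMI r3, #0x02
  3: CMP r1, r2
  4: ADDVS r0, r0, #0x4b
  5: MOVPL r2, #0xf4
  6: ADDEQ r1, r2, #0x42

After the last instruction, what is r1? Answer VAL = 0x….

0: ✓ CMP  NZCV=0010
1: ✓ MOVCS  r1←0x4e
2: · MOVMI
3: ✓ CMP  NZCV=1001
4: ✓ ADDVS  r0←0xb4
5: · MOVPL
6: · ADDEQ

VAL = 0x4e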